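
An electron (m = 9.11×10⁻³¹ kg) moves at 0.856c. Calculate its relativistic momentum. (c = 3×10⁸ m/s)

γ = 1/√(1 - 0.856²) = 1.9343
v = 0.856 × 3×10⁸ = 2.568×10⁸ m/s
p = γmv = 1.9343 × 9.11×10⁻³¹ × 2.568×10⁸ = 4.525×10⁻²² kg·m/s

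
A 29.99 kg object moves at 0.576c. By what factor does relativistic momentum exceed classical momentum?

p_rel = γmv, p_class = mv
Ratio = γ = 1/√(1 - 0.576²) = 1.223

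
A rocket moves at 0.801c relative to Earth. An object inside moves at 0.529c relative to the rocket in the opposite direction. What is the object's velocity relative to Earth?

Object's velocity in rocket frame is u' = -0.529c
u = (u' + v)/(1 + u'v/c²) = (v - 0.529)/(1 - 0.529·v/c²)
Numerator: 0.801 - 0.529 = 0.272
Denominator: 1 - 0.423729 = 0.576271
u = 0.272/0.576271 = 0.4720c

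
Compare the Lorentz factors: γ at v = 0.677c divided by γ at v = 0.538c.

γ₁ = 1/√(1 - 0.677²) = 1.3587
γ₂ = 1/√(1 - 0.538²) = 1.1863
γ₁/γ₂ = 1.3587/1.1863 = 1.145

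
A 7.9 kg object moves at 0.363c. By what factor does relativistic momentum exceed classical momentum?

p_rel = γmv, p_class = mv
Ratio = γ = 1/√(1 - 0.363²) = 1.073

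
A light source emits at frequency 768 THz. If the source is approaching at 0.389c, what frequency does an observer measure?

β = v/c = 0.389
(1+β)/(1-β) = 1.389/0.611 = 2.273
Doppler factor = √(2.273) = 1.508
f_obs = 768 × 1.508 = 1158 THz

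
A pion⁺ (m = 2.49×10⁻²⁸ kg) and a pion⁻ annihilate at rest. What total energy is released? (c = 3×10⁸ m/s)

Both particles have the same rest mass, so total mass = 2m
E = 2m·c² = 2 × 2.49×10⁻²⁸ × (3×10⁸)²
= 2 × 2.49×10⁻²⁸ × 9×10¹⁶
= 4.482×10⁻¹¹ J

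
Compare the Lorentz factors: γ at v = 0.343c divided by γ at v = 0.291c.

γ₁ = 1/√(1 - 0.343²) = 1.065
γ₂ = 1/√(1 - 0.291²) = 1.045
γ₁/γ₂ = 1.065/1.045 = 1.019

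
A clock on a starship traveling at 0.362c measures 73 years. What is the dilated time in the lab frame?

Proper time Δt₀ = 73 years
γ = 1/√(1 - 0.362²) = 1.0728
Δt = γΔt₀ = 1.0728 × 73 = 78.31 years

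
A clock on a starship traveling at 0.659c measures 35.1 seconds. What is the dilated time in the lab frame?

Proper time Δt₀ = 35.1 seconds
γ = 1/√(1 - 0.659²) = 1.3295
Δt = γΔt₀ = 1.3295 × 35.1 = 46.67 seconds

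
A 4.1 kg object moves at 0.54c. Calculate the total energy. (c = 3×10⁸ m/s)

γ = 1/√(1 - 0.54²) = 1.188
mc² = 4.1 × (3×10⁸)² = 3.690×10¹⁷ J
E = γmc² = 1.188 × 3.690×10¹⁷ = 4.384×10¹⁷ J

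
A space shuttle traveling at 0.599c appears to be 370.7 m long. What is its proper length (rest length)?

Contracted length L = 370.7 m
γ = 1/√(1 - 0.599²) = 1.2488
L₀ = γL = 1.2488 × 370.7 = 462.9 m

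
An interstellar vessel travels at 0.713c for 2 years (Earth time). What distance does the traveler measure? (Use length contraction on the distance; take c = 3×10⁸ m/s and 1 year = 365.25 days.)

Earth distance: d = v × t = 0.713c × 2 yr = 1.3500×10¹⁶ m
γ = 1.4262
d' = d/γ = 1.3500×10¹⁶/1.4262 = 9.466×10¹⁵ m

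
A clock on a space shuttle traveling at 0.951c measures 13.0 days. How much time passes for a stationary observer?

Proper time Δt₀ = 13.0 days
γ = 1/√(1 - 0.951²) = 3.23425
Δt = γΔt₀ = 3.23425 × 13.0 = 42.05 days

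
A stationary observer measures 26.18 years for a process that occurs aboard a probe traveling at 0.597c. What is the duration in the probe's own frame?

Dilated time Δt = 26.18 years
γ = 1/√(1 - 0.597²) = 1.2465
Δt₀ = Δt/γ = 26.18/1.2465 = 21.00 years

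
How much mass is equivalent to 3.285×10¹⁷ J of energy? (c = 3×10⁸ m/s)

From E = mc², we get m = E/c²
c² = (3×10⁸)² = 9×10¹⁶ m²/s²
m = 3.285×10¹⁷ / 9×10¹⁶ = 3.650 kg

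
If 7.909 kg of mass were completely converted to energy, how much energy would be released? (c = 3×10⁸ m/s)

Using E = mc²:
c² = (3×10⁸)² = 9×10¹⁶ m²/s²
E = 7.909 × 9×10¹⁶ = 7.118×10¹⁷ J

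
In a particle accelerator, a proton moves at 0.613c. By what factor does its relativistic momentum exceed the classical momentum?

p_rel = γmv, p_class = mv
Ratio = γ = 1/√(1 - 0.613²)
= 1/√(0.624231) = 1.266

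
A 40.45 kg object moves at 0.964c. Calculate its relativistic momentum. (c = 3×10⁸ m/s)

γ = 1/√(1 - 0.964²) = 3.7608
v = 0.964 × 3×10⁸ = 2.892×10⁸ m/s
p = γmv = 3.7608 × 40.45 × 2.892×10⁸ = 4.399×10¹⁰ kg·m/s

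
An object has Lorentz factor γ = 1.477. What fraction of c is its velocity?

From γ = 1/√(1 - v²/c²):
1/γ² = 1/1.477² = 0.4584
v²/c² = 1 - 0.4584 = 0.5416
v/c = √(0.5416) = 0.7359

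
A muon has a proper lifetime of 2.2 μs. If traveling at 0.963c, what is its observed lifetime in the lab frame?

Proper lifetime τ₀ = 2.2 μs
γ = 1/√(1 - 0.963²) = 3.7106
τ = γτ₀ = 3.7106 × 2.2 μs = 8.163 μs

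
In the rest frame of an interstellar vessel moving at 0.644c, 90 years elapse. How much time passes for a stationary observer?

Proper time Δt₀ = 90 years
γ = 1/√(1 - 0.644²) = 1.307
Δt = γΔt₀ = 1.307 × 90 = 117.6 years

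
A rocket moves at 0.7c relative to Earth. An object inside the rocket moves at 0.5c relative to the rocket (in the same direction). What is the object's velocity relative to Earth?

u = (u' + v)/(1 + u'v/c²)
Numerator: 0.5 + 0.7 = 1.2
Denominator: 1 + 0.35 = 1.35
u = 1.2/1.35 = 0.8889c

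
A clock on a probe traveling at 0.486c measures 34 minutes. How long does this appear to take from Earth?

Proper time Δt₀ = 34 minutes
γ = 1/√(1 - 0.486²) = 1.144
Δt = γΔt₀ = 1.144 × 34 = 38.90 minutes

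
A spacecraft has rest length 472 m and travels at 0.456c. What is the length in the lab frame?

Proper length L₀ = 472 m
γ = 1/√(1 - 0.456²) = 1.1236
L = L₀/γ = 472/1.1236 = 420.1 m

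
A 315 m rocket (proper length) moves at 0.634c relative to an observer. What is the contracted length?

Proper length L₀ = 315 m
γ = 1/√(1 - 0.634²) = 1.293
L = L₀/γ = 315/1.293 = 243.6 m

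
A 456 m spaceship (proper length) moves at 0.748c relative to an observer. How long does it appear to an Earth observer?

Proper length L₀ = 456 m
γ = 1/√(1 - 0.748²) = 1.507
L = L₀/γ = 456/1.507 = 302.6 m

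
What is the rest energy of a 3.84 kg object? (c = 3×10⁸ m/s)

c² = (3×10⁸)² = 9.000×10¹⁶ m²/s²
E₀ = mc² = 3.84 × 9.000×10¹⁶ = 3.456×10¹⁷ J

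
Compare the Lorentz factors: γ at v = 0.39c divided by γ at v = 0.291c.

γ₁ = 1/√(1 - 0.39²) = 1.086
γ₂ = 1/√(1 - 0.291²) = 1.045
γ₁/γ₂ = 1.086/1.045 = 1.039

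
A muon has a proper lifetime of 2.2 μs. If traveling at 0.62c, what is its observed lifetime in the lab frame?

Proper lifetime τ₀ = 2.2 μs
γ = 1/√(1 - 0.62²) = 1.2745
τ = γτ₀ = 1.2745 × 2.2 μs = 2.804 μs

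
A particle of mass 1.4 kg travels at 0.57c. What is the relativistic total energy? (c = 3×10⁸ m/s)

γ = 1/√(1 - 0.57²) = 1.2171
mc² = 1.4 × (3×10⁸)² = 1.260×10¹⁷ J
E = γmc² = 1.2171 × 1.260×10¹⁷ = 1.534×10¹⁷ J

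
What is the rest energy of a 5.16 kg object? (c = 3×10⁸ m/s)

c² = (3×10⁸)² = 9.000×10¹⁶ m²/s²
E₀ = mc² = 5.16 × 9.000×10¹⁶ = 4.644×10¹⁷ J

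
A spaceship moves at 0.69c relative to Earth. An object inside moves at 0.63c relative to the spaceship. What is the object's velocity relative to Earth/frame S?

u = (u' + v)/(1 + u'v/c²)
Numerator: 0.63 + 0.69 = 1.32
Denominator: 1 + 0.4347 = 1.4347
u = 1.32/1.4347 = 0.9201c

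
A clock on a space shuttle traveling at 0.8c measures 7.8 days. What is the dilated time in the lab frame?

Proper time Δt₀ = 7.8 days
γ = 1/√(1 - 0.8²) = 1.667
Δt = γΔt₀ = 1.667 × 7.8 = 13.00 days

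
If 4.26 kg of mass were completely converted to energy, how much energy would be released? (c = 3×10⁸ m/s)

Using E = mc²:
c² = (3×10⁸)² = 9×10¹⁶ m²/s²
E = 4.26 × 9×10¹⁶ = 3.834×10¹⁷ J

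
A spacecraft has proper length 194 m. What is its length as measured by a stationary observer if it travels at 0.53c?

Proper length L₀ = 194 m
γ = 1/√(1 - 0.53²) = 1.179
L = L₀/γ = 194/1.179 = 164.5 m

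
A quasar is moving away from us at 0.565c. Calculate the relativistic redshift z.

β = 0.565
(1+β)/(1-β) = 1.565/0.435 = 3.598
√(3.598) = 1.8968
z = 1.8968 - 1 = 0.8968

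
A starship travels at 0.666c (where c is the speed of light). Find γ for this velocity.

v/c = 0.666, so (v/c)² = 0.443556
1 - (v/c)² = 0.556444
γ = 1/√(0.556444) = 1.341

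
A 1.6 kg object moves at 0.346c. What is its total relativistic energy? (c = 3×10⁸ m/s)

γ = 1/√(1 - 0.346²) = 1.066
mc² = 1.6 × (3×10⁸)² = 1.440×10¹⁷ J
E = γmc² = 1.066 × 1.440×10¹⁷ = 1.535×10¹⁷ J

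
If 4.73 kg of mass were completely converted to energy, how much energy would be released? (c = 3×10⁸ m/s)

Using E = mc²:
c² = (3×10⁸)² = 9×10¹⁶ m²/s²
E = 4.73 × 9×10¹⁶ = 4.257×10¹⁷ J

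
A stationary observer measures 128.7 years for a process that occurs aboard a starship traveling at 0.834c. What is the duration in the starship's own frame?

Dilated time Δt = 128.7 years
γ = 1/√(1 - 0.834²) = 1.8124
Δt₀ = Δt/γ = 128.7/1.8124 = 71.01 years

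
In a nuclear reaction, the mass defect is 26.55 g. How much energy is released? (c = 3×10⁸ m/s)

Convert mass defect: Δm = 26.55 g = 0.02655 kg
E = Δm·c² = 0.02655 × (3×10⁸)²
= 0.02655 × 9×10¹⁶ = 2.390×10¹⁵ J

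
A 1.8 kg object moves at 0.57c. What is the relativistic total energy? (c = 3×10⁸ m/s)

γ = 1/√(1 - 0.57²) = 1.217
mc² = 1.8 × (3×10⁸)² = 1.620×10¹⁷ J
E = γmc² = 1.217 × 1.620×10¹⁷ = 1.972×10¹⁷ J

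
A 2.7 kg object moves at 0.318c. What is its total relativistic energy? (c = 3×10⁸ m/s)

γ = 1/√(1 - 0.318²) = 1.0548
mc² = 2.7 × (3×10⁸)² = 2.430×10¹⁷ J
E = γmc² = 1.0548 × 2.430×10¹⁷ = 2.563×10¹⁷ J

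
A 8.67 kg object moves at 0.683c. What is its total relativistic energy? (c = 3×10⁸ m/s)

γ = 1/√(1 - 0.683²) = 1.369
mc² = 8.67 × (3×10⁸)² = 7.803×10¹⁷ J
E = γmc² = 1.369 × 7.803×10¹⁷ = 1.068×10¹⁸ J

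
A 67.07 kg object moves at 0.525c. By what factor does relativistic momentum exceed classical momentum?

p_rel = γmv, p_class = mv
Ratio = γ = 1/√(1 - 0.525²) = 1.175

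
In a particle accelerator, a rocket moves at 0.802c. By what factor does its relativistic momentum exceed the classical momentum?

p_rel = γmv, p_class = mv
Ratio = γ = 1/√(1 - 0.802²)
= 1/√(0.356796) = 1.674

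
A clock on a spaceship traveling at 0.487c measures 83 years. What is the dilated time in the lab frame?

Proper time Δt₀ = 83 years
γ = 1/√(1 - 0.487²) = 1.1449
Δt = γΔt₀ = 1.1449 × 83 = 95.03 years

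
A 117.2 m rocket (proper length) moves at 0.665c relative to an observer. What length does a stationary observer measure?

Proper length L₀ = 117.2 m
γ = 1/√(1 - 0.665²) = 1.339
L = L₀/γ = 117.2/1.339 = 87.53 m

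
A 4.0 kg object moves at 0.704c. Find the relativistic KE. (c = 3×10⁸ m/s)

γ = 1/√(1 - 0.704²) = 1.4081
γ - 1 = 0.4081
KE = (γ-1)mc² = 0.4081 × 4.0 × (3×10⁸)² = 1.469×10¹⁷ J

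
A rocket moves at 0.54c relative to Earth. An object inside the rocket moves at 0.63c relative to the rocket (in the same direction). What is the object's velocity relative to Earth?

u = (u' + v)/(1 + u'v/c²)
Numerator: 0.63 + 0.54 = 1.17
Denominator: 1 + 0.3402 = 1.3402
u = 1.17/1.3402 = 0.8730c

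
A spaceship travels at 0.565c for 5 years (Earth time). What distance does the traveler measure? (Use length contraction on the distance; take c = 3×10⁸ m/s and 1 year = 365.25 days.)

Earth distance: d = v × t = 0.565c × 5 yr = 2.675×10¹⁶ m
γ = 1.212
d' = d/γ = 2.675×10¹⁶/1.212 = 2.207×10¹⁶ m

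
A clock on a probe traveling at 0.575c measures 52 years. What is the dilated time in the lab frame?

Proper time Δt₀ = 52 years
γ = 1/√(1 - 0.575²) = 1.2223
Δt = γΔt₀ = 1.2223 × 52 = 63.56 years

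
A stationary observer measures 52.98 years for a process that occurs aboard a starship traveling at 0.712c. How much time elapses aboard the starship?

Dilated time Δt = 52.98 years
γ = 1/√(1 - 0.712²) = 1.4241
Δt₀ = Δt/γ = 52.98/1.4241 = 37.20 years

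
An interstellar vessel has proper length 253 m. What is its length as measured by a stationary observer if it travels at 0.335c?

Proper length L₀ = 253 m
γ = 1/√(1 - 0.335²) = 1.0613
L = L₀/γ = 253/1.0613 = 238.4 m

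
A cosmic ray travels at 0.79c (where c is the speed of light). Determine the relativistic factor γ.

v/c = 0.79, so (v/c)² = 0.6241
1 - (v/c)² = 0.3759
γ = 1/√(0.3759) = 1.631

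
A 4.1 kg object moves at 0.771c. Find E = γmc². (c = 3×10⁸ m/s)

γ = 1/√(1 - 0.771²) = 1.5703
mc² = 4.1 × (3×10⁸)² = 3.690×10¹⁷ J
E = γmc² = 1.5703 × 3.690×10¹⁷ = 5.794×10¹⁷ J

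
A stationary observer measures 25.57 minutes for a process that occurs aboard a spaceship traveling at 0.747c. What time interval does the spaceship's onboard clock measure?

Dilated time Δt = 25.57 minutes
γ = 1/√(1 - 0.747²) = 1.504
Δt₀ = Δt/γ = 25.57/1.504 = 17.00 minutes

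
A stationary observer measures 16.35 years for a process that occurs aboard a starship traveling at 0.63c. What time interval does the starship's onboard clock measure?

Dilated time Δt = 16.35 years
γ = 1/√(1 - 0.63²) = 1.2877
Δt₀ = Δt/γ = 16.35/1.2877 = 12.70 years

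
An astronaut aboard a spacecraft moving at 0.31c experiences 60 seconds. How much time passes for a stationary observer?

Proper time Δt₀ = 60 seconds
γ = 1/√(1 - 0.31²) = 1.0518
Δt = γΔt₀ = 1.0518 × 60 = 63.11 seconds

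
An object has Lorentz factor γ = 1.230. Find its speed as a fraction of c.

From γ = 1/√(1 - v²/c²):
1/γ² = 1/1.230² = 0.66098
v²/c² = 1 - 0.66098 = 0.33902
v/c = √(0.33902) = 0.5823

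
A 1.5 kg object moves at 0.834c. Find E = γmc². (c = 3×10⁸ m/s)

γ = 1/√(1 - 0.834²) = 1.8124
mc² = 1.5 × (3×10⁸)² = 1.350×10¹⁷ J
E = γmc² = 1.8124 × 1.350×10¹⁷ = 2.447×10¹⁷ J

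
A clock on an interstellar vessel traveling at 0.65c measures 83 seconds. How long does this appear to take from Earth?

Proper time Δt₀ = 83 seconds
γ = 1/√(1 - 0.65²) = 1.316
Δt = γΔt₀ = 1.316 × 83 = 109.2 seconds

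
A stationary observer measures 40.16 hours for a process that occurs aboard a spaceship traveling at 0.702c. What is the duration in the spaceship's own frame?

Dilated time Δt = 40.16 hours
γ = 1/√(1 - 0.702²) = 1.404
Δt₀ = Δt/γ = 40.16/1.404 = 28.60 hours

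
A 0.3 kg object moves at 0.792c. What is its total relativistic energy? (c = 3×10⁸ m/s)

γ = 1/√(1 - 0.792²) = 1.6379
mc² = 0.3 × (3×10⁸)² = 2.700×10¹⁶ J
E = γmc² = 1.6379 × 2.700×10¹⁶ = 4.422×10¹⁶ J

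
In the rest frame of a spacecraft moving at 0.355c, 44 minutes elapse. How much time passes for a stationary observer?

Proper time Δt₀ = 44 minutes
γ = 1/√(1 - 0.355²) = 1.0697
Δt = γΔt₀ = 1.0697 × 44 = 47.07 minutes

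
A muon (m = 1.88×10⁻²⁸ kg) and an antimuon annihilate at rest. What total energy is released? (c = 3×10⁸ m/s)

Both particles have the same rest mass, so total mass = 2m
E = 2m·c² = 2 × 1.88×10⁻²⁸ × (3×10⁸)²
= 2 × 1.88×10⁻²⁸ × 9×10¹⁶
= 3.384×10⁻¹¹ J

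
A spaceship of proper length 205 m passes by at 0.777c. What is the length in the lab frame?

Proper length L₀ = 205 m
γ = 1/√(1 - 0.777²) = 1.589
L = L₀/γ = 205/1.589 = 129.0 m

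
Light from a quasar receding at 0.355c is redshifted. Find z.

β = 0.355
(1+β)/(1-β) = 1.355/0.645 = 2.1008
√(2.1008) = 1.4494
z = 1.4494 - 1 = 0.4494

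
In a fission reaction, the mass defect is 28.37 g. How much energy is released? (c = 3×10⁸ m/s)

Convert mass defect: Δm = 28.37 g = 0.02837 kg
E = Δm·c² = 0.02837 × (3×10⁸)²
= 0.02837 × 9×10¹⁶ = 2.553×10¹⁵ J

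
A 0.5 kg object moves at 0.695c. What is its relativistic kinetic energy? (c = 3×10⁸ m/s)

γ = 1/√(1 - 0.695²) = 1.3908
γ - 1 = 0.3908
KE = (γ-1)mc² = 0.3908 × 0.5 × (3×10⁸)² = 1.759×10¹⁶ J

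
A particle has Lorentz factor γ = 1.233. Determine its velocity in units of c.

From γ = 1/√(1 - v²/c²):
1/γ² = 1/1.233² = 0.6578
v²/c² = 1 - 0.6578 = 0.3422
v/c = √(0.3422) = 0.5850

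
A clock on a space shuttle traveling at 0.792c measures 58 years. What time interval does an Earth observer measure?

Proper time Δt₀ = 58 years
γ = 1/√(1 - 0.792²) = 1.638
Δt = γΔt₀ = 1.638 × 58 = 95.00 years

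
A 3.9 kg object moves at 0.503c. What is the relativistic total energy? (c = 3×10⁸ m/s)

γ = 1/√(1 - 0.503²) = 1.157
mc² = 3.9 × (3×10⁸)² = 3.510×10¹⁷ J
E = γmc² = 1.157 × 3.510×10¹⁷ = 4.061×10¹⁷ J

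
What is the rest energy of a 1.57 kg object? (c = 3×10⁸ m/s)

c² = (3×10⁸)² = 9.000×10¹⁶ m²/s²
E₀ = mc² = 1.57 × 9.000×10¹⁶ = 1.413×10¹⁷ J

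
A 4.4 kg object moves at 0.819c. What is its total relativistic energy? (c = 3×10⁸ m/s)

γ = 1/√(1 - 0.819²) = 1.7428
mc² = 4.4 × (3×10⁸)² = 3.960×10¹⁷ J
E = γmc² = 1.7428 × 3.960×10¹⁷ = 6.901×10¹⁷ J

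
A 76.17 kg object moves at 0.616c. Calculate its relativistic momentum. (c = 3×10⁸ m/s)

γ = 1/√(1 - 0.616²) = 1.2694
v = 0.616 × 3×10⁸ = 1.848×10⁸ m/s
p = γmv = 1.2694 × 76.17 × 1.848×10⁸ = 1.787×10¹⁰ kg·m/s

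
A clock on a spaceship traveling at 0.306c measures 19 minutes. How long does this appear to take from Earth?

Proper time Δt₀ = 19 minutes
γ = 1/√(1 - 0.306²) = 1.0504
Δt = γΔt₀ = 1.0504 × 19 = 19.96 minutes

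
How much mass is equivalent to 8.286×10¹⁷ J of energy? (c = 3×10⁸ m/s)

From E = mc², we get m = E/c²
c² = (3×10⁸)² = 9×10¹⁶ m²/s²
m = 8.286×10¹⁷ / 9×10¹⁶ = 9.207 kg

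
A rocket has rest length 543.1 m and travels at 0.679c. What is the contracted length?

Proper length L₀ = 543.1 m
γ = 1/√(1 - 0.679²) = 1.3621
L = L₀/γ = 543.1/1.3621 = 398.7 m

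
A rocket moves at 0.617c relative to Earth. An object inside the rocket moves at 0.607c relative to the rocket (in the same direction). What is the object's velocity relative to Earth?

u = (u' + v)/(1 + u'v/c²)
Numerator: 0.607 + 0.617 = 1.224
Denominator: 1 + 0.374519 = 1.374519
u = 1.224/1.374519 = 0.8905c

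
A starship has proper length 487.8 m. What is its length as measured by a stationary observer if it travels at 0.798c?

Proper length L₀ = 487.8 m
γ = 1/√(1 - 0.798²) = 1.659
L = L₀/γ = 487.8/1.659 = 294.0 m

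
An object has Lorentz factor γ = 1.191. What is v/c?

From γ = 1/√(1 - v²/c²):
1/γ² = 1/1.191² = 0.70498
v²/c² = 1 - 0.70498 = 0.29502
v/c = √(0.29502) = 0.5432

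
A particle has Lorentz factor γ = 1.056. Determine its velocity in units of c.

From γ = 1/√(1 - v²/c²):
1/γ² = 1/1.056² = 0.89675
v²/c² = 1 - 0.89675 = 0.10325
v/c = √(0.10325) = 0.3213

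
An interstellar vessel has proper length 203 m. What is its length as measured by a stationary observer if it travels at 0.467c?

Proper length L₀ = 203 m
γ = 1/√(1 - 0.467²) = 1.131
L = L₀/γ = 203/1.131 = 179.5 m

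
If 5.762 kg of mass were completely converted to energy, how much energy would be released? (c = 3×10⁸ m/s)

Using E = mc²:
c² = (3×10⁸)² = 9×10¹⁶ m²/s²
E = 5.762 × 9×10¹⁶ = 5.186×10¹⁷ J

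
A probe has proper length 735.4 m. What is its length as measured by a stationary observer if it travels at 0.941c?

Proper length L₀ = 735.4 m
γ = 1/√(1 - 0.941²) = 2.955
L = L₀/γ = 735.4/2.955 = 248.9 m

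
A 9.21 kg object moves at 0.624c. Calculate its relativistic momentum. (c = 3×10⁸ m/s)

γ = 1/√(1 - 0.624²) = 1.2797
v = 0.624 × 3×10⁸ = 1.872×10⁸ m/s
p = γmv = 1.2797 × 9.21 × 1.872×10⁸ = 2.206×10⁹ kg·m/s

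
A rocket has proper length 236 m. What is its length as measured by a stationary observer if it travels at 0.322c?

Proper length L₀ = 236 m
γ = 1/√(1 - 0.322²) = 1.0563
L = L₀/γ = 236/1.0563 = 223.4 m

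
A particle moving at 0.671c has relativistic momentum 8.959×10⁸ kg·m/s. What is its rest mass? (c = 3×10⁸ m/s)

γ = 1/√(1 - 0.671²) = 1.3487
v = 0.671 × 3×10⁸ = 2.013×10⁸ m/s
m = p/(γv) = 8.959×10⁸/(1.3487 × 2.013×10⁸) = 3.300 kg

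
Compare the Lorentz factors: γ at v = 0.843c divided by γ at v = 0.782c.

γ₁ = 1/√(1 - 0.843²) = 1.859
γ₂ = 1/√(1 - 0.782²) = 1.604
γ₁/γ₂ = 1.859/1.604 = 1.159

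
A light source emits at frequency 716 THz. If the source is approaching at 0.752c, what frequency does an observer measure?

β = v/c = 0.752
(1+β)/(1-β) = 1.752/0.248 = 7.065
Doppler factor = √(7.065) = 2.658
f_obs = 716 × 2.658 = 1903 THz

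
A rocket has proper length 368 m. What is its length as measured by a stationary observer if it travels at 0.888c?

Proper length L₀ = 368 m
γ = 1/√(1 - 0.888²) = 2.175
L = L₀/γ = 368/2.175 = 169.2 m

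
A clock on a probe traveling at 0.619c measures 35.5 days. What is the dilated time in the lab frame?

Proper time Δt₀ = 35.5 days
γ = 1/√(1 - 0.619²) = 1.2733
Δt = γΔt₀ = 1.2733 × 35.5 = 45.20 days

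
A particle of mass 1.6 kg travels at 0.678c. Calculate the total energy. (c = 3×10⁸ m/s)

γ = 1/√(1 - 0.678²) = 1.3604
mc² = 1.6 × (3×10⁸)² = 1.440×10¹⁷ J
E = γmc² = 1.3604 × 1.440×10¹⁷ = 1.959×10¹⁷ J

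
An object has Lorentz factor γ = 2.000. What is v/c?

From γ = 1/√(1 - v²/c²):
1/γ² = 1/2.000² = 0.2500
v²/c² = 1 - 0.2500 = 0.7500
v/c = √(0.7500) = 0.8660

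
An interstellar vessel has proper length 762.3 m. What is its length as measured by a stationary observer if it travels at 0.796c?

Proper length L₀ = 762.3 m
γ = 1/√(1 - 0.796²) = 1.652
L = L₀/γ = 762.3/1.652 = 461.4 m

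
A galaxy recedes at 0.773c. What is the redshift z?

β = 0.773
(1+β)/(1-β) = 1.773/0.227 = 7.811
√(7.811) = 2.795
z = 2.795 - 1 = 1.795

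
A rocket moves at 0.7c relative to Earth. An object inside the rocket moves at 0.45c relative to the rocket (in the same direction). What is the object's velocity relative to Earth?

u = (u' + v)/(1 + u'v/c²)
Numerator: 0.45 + 0.7 = 1.15
Denominator: 1 + 0.315 = 1.315
u = 1.15/1.315 = 0.8745c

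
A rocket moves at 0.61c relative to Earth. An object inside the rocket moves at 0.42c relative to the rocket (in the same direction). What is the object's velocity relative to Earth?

u = (u' + v)/(1 + u'v/c²)
Numerator: 0.42 + 0.61 = 1.03
Denominator: 1 + 0.2562 = 1.2562
u = 1.03/1.2562 = 0.8199c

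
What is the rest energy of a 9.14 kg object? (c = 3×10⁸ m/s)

c² = (3×10⁸)² = 9.000×10¹⁶ m²/s²
E₀ = mc² = 9.14 × 9.000×10¹⁶ = 8.226×10¹⁷ J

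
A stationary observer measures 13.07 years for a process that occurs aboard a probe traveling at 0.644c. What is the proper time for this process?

Dilated time Δt = 13.07 years
γ = 1/√(1 - 0.644²) = 1.3071
Δt₀ = Δt/γ = 13.07/1.3071 = 9.999 years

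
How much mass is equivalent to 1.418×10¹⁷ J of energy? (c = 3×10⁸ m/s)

From E = mc², we get m = E/c²
c² = (3×10⁸)² = 9×10¹⁶ m²/s²
m = 1.418×10¹⁷ / 9×10¹⁶ = 1.576 kg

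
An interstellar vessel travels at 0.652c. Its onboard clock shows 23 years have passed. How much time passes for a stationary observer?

Proper time Δt₀ = 23 years
γ = 1/√(1 - 0.652²) = 1.3189
Δt = γΔt₀ = 1.3189 × 23 = 30.33 years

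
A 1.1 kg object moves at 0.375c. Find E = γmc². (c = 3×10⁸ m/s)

γ = 1/√(1 - 0.375²) = 1.079
mc² = 1.1 × (3×10⁸)² = 9.900×10¹⁶ J
E = γmc² = 1.079 × 9.900×10¹⁶ = 1.068×10¹⁷ J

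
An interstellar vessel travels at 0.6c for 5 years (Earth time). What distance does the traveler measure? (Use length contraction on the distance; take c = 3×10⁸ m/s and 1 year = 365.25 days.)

Earth distance: d = v × t = 0.6c × 5 yr = 2.840×10¹⁶ m
γ = 1.250
d' = d/γ = 2.840×10¹⁶/1.250 = 2.272×10¹⁶ m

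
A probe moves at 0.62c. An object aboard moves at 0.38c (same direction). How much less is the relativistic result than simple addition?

Classical: u' + v = 0.38 + 0.62 = 1c
Relativistic: u = (0.38 + 0.62)/(1 + 0.2356) = 1/1.2356 = 0.8093c
Difference: 1 - 0.8093 = 0.1907c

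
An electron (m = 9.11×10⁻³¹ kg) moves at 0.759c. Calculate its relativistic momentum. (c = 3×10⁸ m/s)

γ = 1/√(1 - 0.759²) = 1.536
v = 0.759 × 3×10⁸ = 2.277×10⁸ m/s
p = γmv = 1.536 × 9.11×10⁻³¹ × 2.277×10⁸ = 3.186×10⁻²² kg·m/s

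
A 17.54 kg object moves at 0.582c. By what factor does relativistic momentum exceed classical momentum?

p_rel = γmv, p_class = mv
Ratio = γ = 1/√(1 - 0.582²) = 1.230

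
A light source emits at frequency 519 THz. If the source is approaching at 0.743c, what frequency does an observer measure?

β = v/c = 0.743
(1+β)/(1-β) = 1.743/0.257 = 6.782
Doppler factor = √(6.782) = 2.6042
f_obs = 519 × 2.6042 = 1352 THz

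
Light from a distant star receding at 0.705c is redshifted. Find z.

β = 0.705
(1+β)/(1-β) = 1.705/0.295 = 5.780
√(5.780) = 2.404
z = 2.404 - 1 = 1.404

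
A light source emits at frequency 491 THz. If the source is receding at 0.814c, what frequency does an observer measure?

β = v/c = 0.814
(1-β)/(1+β) = 0.186/1.814 = 0.1025
Doppler factor = √(0.1025) = 0.3202
f_obs = 491 × 0.3202 = 157.2 THz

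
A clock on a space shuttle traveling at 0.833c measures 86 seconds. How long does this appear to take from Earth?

Proper time Δt₀ = 86 seconds
γ = 1/√(1 - 0.833²) = 1.807
Δt = γΔt₀ = 1.807 × 86 = 155.4 seconds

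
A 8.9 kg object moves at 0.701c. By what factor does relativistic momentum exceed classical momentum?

p_rel = γmv, p_class = mv
Ratio = γ = 1/√(1 - 0.701²) = 1.402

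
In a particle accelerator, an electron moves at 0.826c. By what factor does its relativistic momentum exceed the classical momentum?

p_rel = γmv, p_class = mv
Ratio = γ = 1/√(1 - 0.826²)
= 1/√(0.317724) = 1.774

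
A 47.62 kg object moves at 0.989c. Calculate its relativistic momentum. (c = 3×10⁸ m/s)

γ = 1/√(1 - 0.989²) = 6.7606
v = 0.989 × 3×10⁸ = 2.967×10⁸ m/s
p = γmv = 6.7606 × 47.62 × 2.967×10⁸ = 9.552×10¹⁰ kg·m/s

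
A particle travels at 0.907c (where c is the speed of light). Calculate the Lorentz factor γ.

v/c = 0.907, so (v/c)² = 0.822649
1 - (v/c)² = 0.177351
γ = 1/√(0.177351) = 2.375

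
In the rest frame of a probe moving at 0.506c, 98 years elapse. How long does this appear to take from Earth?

Proper time Δt₀ = 98 years
γ = 1/√(1 - 0.506²) = 1.159
Δt = γΔt₀ = 1.159 × 98 = 113.6 years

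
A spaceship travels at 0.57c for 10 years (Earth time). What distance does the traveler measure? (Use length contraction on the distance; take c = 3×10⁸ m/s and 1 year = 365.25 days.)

Earth distance: d = v × t = 0.57c × 10 yr = 5.396×10¹⁶ m
γ = 1.217
d' = d/γ = 5.396×10¹⁶/1.217 = 4.434×10¹⁶ m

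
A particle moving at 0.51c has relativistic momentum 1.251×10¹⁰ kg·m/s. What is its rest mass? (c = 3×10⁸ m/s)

γ = 1/√(1 - 0.51²) = 1.1626
v = 0.51 × 3×10⁸ = 1.530×10⁸ m/s
m = p/(γv) = 1.251×10¹⁰/(1.1626 × 1.530×10⁸) = 70.33 kg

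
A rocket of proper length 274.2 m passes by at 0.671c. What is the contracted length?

Proper length L₀ = 274.2 m
γ = 1/√(1 - 0.671²) = 1.349
L = L₀/γ = 274.2/1.349 = 203.3 m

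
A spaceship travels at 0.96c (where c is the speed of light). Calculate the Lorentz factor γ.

v/c = 0.96, so (v/c)² = 0.9216
1 - (v/c)² = 0.0784
γ = 1/√(0.0784) = 3.571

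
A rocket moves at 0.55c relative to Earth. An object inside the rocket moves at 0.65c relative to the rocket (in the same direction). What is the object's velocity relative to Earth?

u = (u' + v)/(1 + u'v/c²)
Numerator: 0.65 + 0.55 = 1.2
Denominator: 1 + 0.3575 = 1.3575
u = 1.2/1.3575 = 0.8840c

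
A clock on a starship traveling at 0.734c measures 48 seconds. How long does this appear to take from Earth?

Proper time Δt₀ = 48 seconds
γ = 1/√(1 - 0.734²) = 1.4724
Δt = γΔt₀ = 1.4724 × 48 = 70.68 seconds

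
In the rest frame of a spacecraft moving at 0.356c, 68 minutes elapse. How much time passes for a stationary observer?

Proper time Δt₀ = 68 minutes
γ = 1/√(1 - 0.356²) = 1.0701
Δt = γΔt₀ = 1.0701 × 68 = 72.77 minutes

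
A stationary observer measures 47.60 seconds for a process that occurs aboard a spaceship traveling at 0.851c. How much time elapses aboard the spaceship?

Dilated time Δt = 47.60 seconds
γ = 1/√(1 - 0.851²) = 1.904
Δt₀ = Δt/γ = 47.60/1.904 = 25.00 seconds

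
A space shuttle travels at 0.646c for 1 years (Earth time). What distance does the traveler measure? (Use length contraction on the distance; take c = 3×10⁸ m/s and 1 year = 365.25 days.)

Earth distance: d = v × t = 0.646c × 1 yr = 6.11586×10¹⁵ m
γ = 1.31004
d' = d/γ = 6.11586×10¹⁵/1.31004 = 4.668×10¹⁵ m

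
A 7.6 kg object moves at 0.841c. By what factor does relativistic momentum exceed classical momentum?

p_rel = γmv, p_class = mv
Ratio = γ = 1/√(1 - 0.841²) = 1.848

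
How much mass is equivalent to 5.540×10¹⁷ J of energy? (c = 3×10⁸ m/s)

From E = mc², we get m = E/c²
c² = (3×10⁸)² = 9×10¹⁶ m²/s²
m = 5.540×10¹⁷ / 9×10¹⁶ = 6.156 kg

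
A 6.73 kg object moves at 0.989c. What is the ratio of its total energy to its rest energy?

E = γmc², E₀ = mc²
E/E₀ = γ = 1/√(1 - 0.989²) = 6.761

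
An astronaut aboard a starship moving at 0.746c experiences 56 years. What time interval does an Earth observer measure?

Proper time Δt₀ = 56 years
γ = 1/√(1 - 0.746²) = 1.5016
Δt = γΔt₀ = 1.5016 × 56 = 84.09 years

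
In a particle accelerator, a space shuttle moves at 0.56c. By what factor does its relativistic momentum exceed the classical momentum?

p_rel = γmv, p_class = mv
Ratio = γ = 1/√(1 - 0.56²)
= 1/√(0.6864) = 1.207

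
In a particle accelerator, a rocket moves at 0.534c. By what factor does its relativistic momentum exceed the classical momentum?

p_rel = γmv, p_class = mv
Ratio = γ = 1/√(1 - 0.534²)
= 1/√(0.714844) = 1.183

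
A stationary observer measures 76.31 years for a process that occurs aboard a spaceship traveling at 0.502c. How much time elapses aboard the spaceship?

Dilated time Δt = 76.31 years
γ = 1/√(1 - 0.502²) = 1.1562
Δt₀ = Δt/γ = 76.31/1.1562 = 66.00 years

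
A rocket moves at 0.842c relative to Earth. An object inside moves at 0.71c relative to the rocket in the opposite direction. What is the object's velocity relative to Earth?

Object's velocity in rocket frame is u' = -0.71c
u = (u' + v)/(1 + u'v/c²) = (v - 0.71)/(1 - 0.71·v/c²)
Numerator: 0.842 - 0.71 = 0.132
Denominator: 1 - 0.59782 = 0.40218
u = 0.132/0.40218 = 0.3282c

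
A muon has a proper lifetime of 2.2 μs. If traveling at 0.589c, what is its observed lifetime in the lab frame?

Proper lifetime τ₀ = 2.2 μs
γ = 1/√(1 - 0.589²) = 1.2374
τ = γτ₀ = 1.2374 × 2.2 μs = 2.722 μs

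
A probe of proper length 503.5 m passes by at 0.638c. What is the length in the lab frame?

Proper length L₀ = 503.5 m
γ = 1/√(1 - 0.638²) = 1.2986
L = L₀/γ = 503.5/1.2986 = 387.7 m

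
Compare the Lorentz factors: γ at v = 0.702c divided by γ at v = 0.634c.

γ₁ = 1/√(1 - 0.702²) = 1.404
γ₂ = 1/√(1 - 0.634²) = 1.293
γ₁/γ₂ = 1.404/1.293 = 1.086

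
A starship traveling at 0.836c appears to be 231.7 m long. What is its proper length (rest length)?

Contracted length L = 231.7 m
γ = 1/√(1 - 0.836²) = 1.822
L₀ = γL = 1.822 × 231.7 = 422.2 m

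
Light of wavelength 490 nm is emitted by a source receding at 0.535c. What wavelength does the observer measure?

β = 0.535
Wavelength Doppler factor = √(1.535/0.465) = √(3.301) = 1.817
λ_obs = 490 × 1.817 = 890.3 nm (redshift)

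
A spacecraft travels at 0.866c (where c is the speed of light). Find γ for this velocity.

v/c = 0.866, so (v/c)² = 0.749956
1 - (v/c)² = 0.250044
γ = 1/√(0.250044) = 2.000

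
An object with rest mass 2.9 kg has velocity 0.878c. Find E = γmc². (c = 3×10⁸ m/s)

γ = 1/√(1 - 0.878²) = 2.0892
mc² = 2.9 × (3×10⁸)² = 2.610×10¹⁷ J
E = γmc² = 2.0892 × 2.610×10¹⁷ = 5.453×10¹⁷ J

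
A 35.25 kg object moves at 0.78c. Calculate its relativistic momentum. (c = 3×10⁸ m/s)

γ = 1/√(1 - 0.78²) = 1.598
v = 0.78 × 3×10⁸ = 2.340×10⁸ m/s
p = γmv = 1.598 × 35.25 × 2.340×10⁸ = 1.318×10¹⁰ kg·m/s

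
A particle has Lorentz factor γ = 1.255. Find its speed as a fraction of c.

From γ = 1/√(1 - v²/c²):
1/γ² = 1/1.255² = 0.6349
v²/c² = 1 - 0.6349 = 0.3651
v/c = √(0.3651) = 0.6042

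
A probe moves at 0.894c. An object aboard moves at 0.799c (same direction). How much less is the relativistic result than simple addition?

Classical: u' + v = 0.799 + 0.894 = 1.693c
Relativistic: u = (0.799 + 0.894)/(1 + 0.714306) = 1.693/1.714306 = 0.9876c
Difference: 1.693 - 0.9876 = 0.7054c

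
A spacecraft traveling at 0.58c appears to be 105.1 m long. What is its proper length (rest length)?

Contracted length L = 105.1 m
γ = 1/√(1 - 0.58²) = 1.2276
L₀ = γL = 1.2276 × 105.1 = 129.0 m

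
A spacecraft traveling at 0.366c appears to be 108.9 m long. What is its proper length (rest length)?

Contracted length L = 108.9 m
γ = 1/√(1 - 0.366²) = 1.0746
L₀ = γL = 1.0746 × 108.9 = 117.0 m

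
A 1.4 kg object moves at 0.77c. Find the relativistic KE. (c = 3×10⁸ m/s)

γ = 1/√(1 - 0.77²) = 1.5673
γ - 1 = 0.5673
KE = (γ-1)mc² = 0.5673 × 1.4 × (3×10⁸)² = 7.148×10¹⁶ J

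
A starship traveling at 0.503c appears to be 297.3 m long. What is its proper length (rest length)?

Contracted length L = 297.3 m
γ = 1/√(1 - 0.503²) = 1.157
L₀ = γL = 1.157 × 297.3 = 344.0 m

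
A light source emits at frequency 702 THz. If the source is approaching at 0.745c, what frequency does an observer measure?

β = v/c = 0.745
(1+β)/(1-β) = 1.745/0.255 = 6.843
Doppler factor = √(6.843) = 2.616
f_obs = 702 × 2.616 = 1836 THz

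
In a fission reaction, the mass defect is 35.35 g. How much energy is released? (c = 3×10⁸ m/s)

Convert mass defect: Δm = 35.35 g = 0.03535 kg
E = Δm·c² = 0.03535 × (3×10⁸)²
= 0.03535 × 9×10¹⁶ = 3.182×10¹⁵ J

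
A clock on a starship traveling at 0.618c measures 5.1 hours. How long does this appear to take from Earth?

Proper time Δt₀ = 5.1 hours
γ = 1/√(1 - 0.618²) = 1.272
Δt = γΔt₀ = 1.272 × 5.1 = 6.487 hours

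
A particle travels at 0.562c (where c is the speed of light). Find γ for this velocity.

v/c = 0.562, so (v/c)² = 0.315844
1 - (v/c)² = 0.684156
γ = 1/√(0.684156) = 1.209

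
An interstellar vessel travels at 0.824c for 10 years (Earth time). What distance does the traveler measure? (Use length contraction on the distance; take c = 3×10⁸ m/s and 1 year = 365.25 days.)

Earth distance: d = v × t = 0.824c × 10 yr = 7.801×10¹⁶ m
γ = 1.765
d' = d/γ = 7.801×10¹⁶/1.765 = 4.420×10¹⁶ m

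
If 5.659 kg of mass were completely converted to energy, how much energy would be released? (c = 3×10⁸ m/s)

Using E = mc²:
c² = (3×10⁸)² = 9×10¹⁶ m²/s²
E = 5.659 × 9×10¹⁶ = 5.093×10¹⁷ J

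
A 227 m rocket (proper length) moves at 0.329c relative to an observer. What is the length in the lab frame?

Proper length L₀ = 227 m
γ = 1/√(1 - 0.329²) = 1.059
L = L₀/γ = 227/1.059 = 214.4 m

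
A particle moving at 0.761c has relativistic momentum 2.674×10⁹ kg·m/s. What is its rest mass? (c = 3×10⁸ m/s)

γ = 1/√(1 - 0.761²) = 1.5414
v = 0.761 × 3×10⁸ = 2.283×10⁸ m/s
m = p/(γv) = 2.674×10⁹/(1.5414 × 2.283×10⁸) = 7.599 kg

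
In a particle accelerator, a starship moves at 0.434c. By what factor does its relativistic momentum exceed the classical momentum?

p_rel = γmv, p_class = mv
Ratio = γ = 1/√(1 - 0.434²)
= 1/√(0.811644) = 1.110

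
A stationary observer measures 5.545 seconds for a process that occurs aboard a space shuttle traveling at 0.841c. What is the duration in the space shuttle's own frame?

Dilated time Δt = 5.545 seconds
γ = 1/√(1 - 0.841²) = 1.8483
Δt₀ = Δt/γ = 5.545/1.8483 = 3.000 seconds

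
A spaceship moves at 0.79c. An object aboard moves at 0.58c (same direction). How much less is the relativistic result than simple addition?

Classical: u' + v = 0.58 + 0.79 = 1.37c
Relativistic: u = (0.58 + 0.79)/(1 + 0.4582) = 1.37/1.4582 = 0.9395c
Difference: 1.37 - 0.9395 = 0.4305c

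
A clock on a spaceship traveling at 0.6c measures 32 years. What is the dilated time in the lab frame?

Proper time Δt₀ = 32 years
γ = 1/√(1 - 0.6²) = 1.250
Δt = γΔt₀ = 1.250 × 32 = 40.00 years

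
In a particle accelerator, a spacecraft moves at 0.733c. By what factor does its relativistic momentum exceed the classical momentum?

p_rel = γmv, p_class = mv
Ratio = γ = 1/√(1 - 0.733²)
= 1/√(0.462711) = 1.470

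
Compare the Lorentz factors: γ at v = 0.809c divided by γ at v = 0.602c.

γ₁ = 1/√(1 - 0.809²) = 1.7012
γ₂ = 1/√(1 - 0.602²) = 1.2524
γ₁/γ₂ = 1.7012/1.2524 = 1.358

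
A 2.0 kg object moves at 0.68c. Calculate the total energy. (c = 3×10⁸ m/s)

γ = 1/√(1 - 0.68²) = 1.364
mc² = 2.0 × (3×10⁸)² = 1.800×10¹⁷ J
E = γmc² = 1.364 × 1.800×10¹⁷ = 2.455×10¹⁷ J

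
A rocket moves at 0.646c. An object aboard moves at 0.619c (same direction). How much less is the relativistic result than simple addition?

Classical: u' + v = 0.619 + 0.646 = 1.265c
Relativistic: u = (0.619 + 0.646)/(1 + 0.399874) = 1.265/1.399874 = 0.9037c
Difference: 1.265 - 0.9037 = 0.3613c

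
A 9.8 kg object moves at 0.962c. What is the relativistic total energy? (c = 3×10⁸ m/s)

γ = 1/√(1 - 0.962²) = 3.662
mc² = 9.8 × (3×10⁸)² = 8.820×10¹⁷ J
E = γmc² = 3.662 × 8.820×10¹⁷ = 3.230×10¹⁸ J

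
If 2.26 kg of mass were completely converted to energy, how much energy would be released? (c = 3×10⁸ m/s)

Using E = mc²:
c² = (3×10⁸)² = 9×10¹⁶ m²/s²
E = 2.26 × 9×10¹⁶ = 2.034×10¹⁷ J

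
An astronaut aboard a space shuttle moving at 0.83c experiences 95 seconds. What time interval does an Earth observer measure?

Proper time Δt₀ = 95 seconds
γ = 1/√(1 - 0.83²) = 1.793
Δt = γΔt₀ = 1.793 × 95 = 170.3 seconds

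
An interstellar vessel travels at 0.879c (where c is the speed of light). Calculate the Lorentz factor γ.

v/c = 0.879, so (v/c)² = 0.772641
1 - (v/c)² = 0.227359
γ = 1/√(0.227359) = 2.097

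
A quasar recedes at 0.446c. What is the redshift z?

β = 0.446
(1+β)/(1-β) = 1.446/0.554 = 2.6101
√(2.6101) = 1.6156
z = 1.6156 - 1 = 0.6156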